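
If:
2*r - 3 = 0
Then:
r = 3/2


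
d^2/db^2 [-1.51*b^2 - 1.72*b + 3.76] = -3.02000000000000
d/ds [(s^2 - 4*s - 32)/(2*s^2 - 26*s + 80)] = -9/(2*s^2 - 20*s + 50)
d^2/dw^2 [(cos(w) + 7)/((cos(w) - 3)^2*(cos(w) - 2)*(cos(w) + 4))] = (886*(1 - cos(w)^2)^2 + 148*sin(w)^6 - 9*cos(w)^7 + 26*cos(w)^6 - 37*cos(w)^5 + 1816*cos(w)^3 - 3770*cos(w)^2 - 5132*cos(w) + 5566)/((cos(w) - 3)^4*(cos(w) - 2)^3*(cos(w) + 4)^3)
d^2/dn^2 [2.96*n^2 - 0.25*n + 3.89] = 5.92000000000000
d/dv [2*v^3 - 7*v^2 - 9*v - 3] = 6*v^2 - 14*v - 9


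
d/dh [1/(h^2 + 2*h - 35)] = 2*(-h - 1)/(h^2 + 2*h - 35)^2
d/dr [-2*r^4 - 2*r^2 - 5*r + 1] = -8*r^3 - 4*r - 5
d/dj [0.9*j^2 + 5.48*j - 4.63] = 1.8*j + 5.48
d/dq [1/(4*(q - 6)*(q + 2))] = (2 - q)/(2*(q^4 - 8*q^3 - 8*q^2 + 96*q + 144))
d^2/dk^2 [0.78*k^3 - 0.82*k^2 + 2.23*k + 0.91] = 4.68*k - 1.64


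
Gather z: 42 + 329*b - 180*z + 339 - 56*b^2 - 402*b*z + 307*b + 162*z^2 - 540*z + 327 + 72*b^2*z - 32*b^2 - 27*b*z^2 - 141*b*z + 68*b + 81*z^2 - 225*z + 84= -88*b^2 + 704*b + z^2*(243 - 27*b) + z*(72*b^2 - 543*b - 945) + 792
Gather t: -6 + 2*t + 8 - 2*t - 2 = 0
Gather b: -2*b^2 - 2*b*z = -2*b^2 - 2*b*z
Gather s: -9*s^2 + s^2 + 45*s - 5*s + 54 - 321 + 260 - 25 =-8*s^2 + 40*s - 32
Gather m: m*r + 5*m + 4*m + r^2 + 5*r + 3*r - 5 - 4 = m*(r + 9) + r^2 + 8*r - 9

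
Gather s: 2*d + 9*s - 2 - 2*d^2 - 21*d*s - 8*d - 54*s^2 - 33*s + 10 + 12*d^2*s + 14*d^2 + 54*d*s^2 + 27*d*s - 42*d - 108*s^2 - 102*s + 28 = 12*d^2 - 48*d + s^2*(54*d - 162) + s*(12*d^2 + 6*d - 126) + 36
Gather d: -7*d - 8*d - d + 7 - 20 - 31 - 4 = -16*d - 48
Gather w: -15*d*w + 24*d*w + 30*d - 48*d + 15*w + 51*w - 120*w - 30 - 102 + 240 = -18*d + w*(9*d - 54) + 108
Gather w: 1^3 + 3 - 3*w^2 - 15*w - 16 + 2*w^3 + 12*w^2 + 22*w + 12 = 2*w^3 + 9*w^2 + 7*w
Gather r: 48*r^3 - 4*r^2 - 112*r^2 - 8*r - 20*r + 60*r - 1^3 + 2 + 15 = 48*r^3 - 116*r^2 + 32*r + 16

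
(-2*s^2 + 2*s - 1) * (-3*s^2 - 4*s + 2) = 6*s^4 + 2*s^3 - 9*s^2 + 8*s - 2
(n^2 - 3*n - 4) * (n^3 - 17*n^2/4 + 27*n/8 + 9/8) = n^5 - 29*n^4/4 + 97*n^3/8 + 8*n^2 - 135*n/8 - 9/2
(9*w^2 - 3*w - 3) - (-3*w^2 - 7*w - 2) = 12*w^2 + 4*w - 1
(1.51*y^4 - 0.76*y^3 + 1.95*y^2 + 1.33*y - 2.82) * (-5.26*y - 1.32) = -7.9426*y^5 + 2.0044*y^4 - 9.2538*y^3 - 9.5698*y^2 + 13.0776*y + 3.7224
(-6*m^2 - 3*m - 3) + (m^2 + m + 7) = -5*m^2 - 2*m + 4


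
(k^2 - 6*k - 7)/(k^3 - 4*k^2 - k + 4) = (k - 7)/(k^2 - 5*k + 4)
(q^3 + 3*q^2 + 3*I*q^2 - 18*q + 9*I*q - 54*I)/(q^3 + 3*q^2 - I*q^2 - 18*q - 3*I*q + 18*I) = (q + 3*I)/(q - I)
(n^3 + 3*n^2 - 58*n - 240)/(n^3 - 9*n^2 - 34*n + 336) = (n + 5)/(n - 7)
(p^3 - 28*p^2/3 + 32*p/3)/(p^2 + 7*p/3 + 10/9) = 3*p*(3*p^2 - 28*p + 32)/(9*p^2 + 21*p + 10)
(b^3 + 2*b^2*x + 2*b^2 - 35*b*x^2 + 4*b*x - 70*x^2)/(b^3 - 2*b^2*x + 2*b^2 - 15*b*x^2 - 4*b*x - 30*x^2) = (b + 7*x)/(b + 3*x)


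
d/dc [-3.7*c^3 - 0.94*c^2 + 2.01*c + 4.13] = -11.1*c^2 - 1.88*c + 2.01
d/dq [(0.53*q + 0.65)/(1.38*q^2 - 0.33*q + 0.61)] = (-0.7314*q^2 - 1.794*q + 0.5378)/(1.9044*q^4 - 0.9108*q^3 + 1.7925*q^2 - 0.4026*q + 0.3721)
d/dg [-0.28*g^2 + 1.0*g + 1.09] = 1.0 - 0.56*g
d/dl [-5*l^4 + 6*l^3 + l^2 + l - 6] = -20*l^3 + 18*l^2 + 2*l + 1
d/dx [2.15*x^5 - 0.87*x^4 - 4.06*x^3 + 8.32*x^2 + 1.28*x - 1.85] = 10.75*x^4 - 3.48*x^3 - 12.18*x^2 + 16.64*x + 1.28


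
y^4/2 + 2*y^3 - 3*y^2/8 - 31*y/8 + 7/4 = (y/2 + 1)*(y - 1)*(y - 1/2)*(y + 7/2)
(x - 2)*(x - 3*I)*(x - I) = x^3 - 2*x^2 - 4*I*x^2 - 3*x + 8*I*x + 6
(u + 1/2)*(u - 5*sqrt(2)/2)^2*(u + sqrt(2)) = u^4 - 4*sqrt(2)*u^3 + u^3/2 - 2*sqrt(2)*u^2 + 5*u^2/2 + 5*u/4 + 25*sqrt(2)*u/2 + 25*sqrt(2)/4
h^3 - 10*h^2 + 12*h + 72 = (h - 6)^2*(h + 2)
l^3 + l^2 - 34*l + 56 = (l - 4)*(l - 2)*(l + 7)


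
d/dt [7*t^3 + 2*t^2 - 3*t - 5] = 21*t^2 + 4*t - 3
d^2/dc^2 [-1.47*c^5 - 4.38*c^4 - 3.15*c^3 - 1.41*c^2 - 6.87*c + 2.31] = -29.4*c^3 - 52.56*c^2 - 18.9*c - 2.82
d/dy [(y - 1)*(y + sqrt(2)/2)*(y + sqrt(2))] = 3*y^2 - 2*y + 3*sqrt(2)*y - 3*sqrt(2)/2 + 1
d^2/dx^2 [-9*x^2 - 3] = -18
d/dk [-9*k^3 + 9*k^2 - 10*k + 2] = -27*k^2 + 18*k - 10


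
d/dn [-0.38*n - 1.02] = -0.380000000000000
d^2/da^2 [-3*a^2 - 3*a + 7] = -6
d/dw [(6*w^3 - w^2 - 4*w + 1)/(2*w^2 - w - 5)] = 3*(4*w^4 - 4*w^3 - 27*w^2 + 2*w + 7)/(4*w^4 - 4*w^3 - 19*w^2 + 10*w + 25)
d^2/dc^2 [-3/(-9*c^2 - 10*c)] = 6*(-9*c*(9*c + 10) + 4*(9*c + 5)^2)/(c^3*(9*c + 10)^3)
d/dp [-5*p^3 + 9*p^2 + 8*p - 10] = -15*p^2 + 18*p + 8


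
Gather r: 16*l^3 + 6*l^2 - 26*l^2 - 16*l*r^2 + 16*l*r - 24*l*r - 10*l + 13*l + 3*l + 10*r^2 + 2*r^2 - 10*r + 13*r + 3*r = 16*l^3 - 20*l^2 + 6*l + r^2*(12 - 16*l) + r*(6 - 8*l)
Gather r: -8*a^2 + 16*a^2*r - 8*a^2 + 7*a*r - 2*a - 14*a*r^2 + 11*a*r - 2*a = -16*a^2 - 14*a*r^2 - 4*a + r*(16*a^2 + 18*a)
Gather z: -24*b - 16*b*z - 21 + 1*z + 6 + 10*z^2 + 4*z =-24*b + 10*z^2 + z*(5 - 16*b) - 15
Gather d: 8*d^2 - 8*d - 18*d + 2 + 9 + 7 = 8*d^2 - 26*d + 18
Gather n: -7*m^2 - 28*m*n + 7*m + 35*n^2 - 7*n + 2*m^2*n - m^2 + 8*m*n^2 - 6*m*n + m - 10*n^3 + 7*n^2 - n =-8*m^2 + 8*m - 10*n^3 + n^2*(8*m + 42) + n*(2*m^2 - 34*m - 8)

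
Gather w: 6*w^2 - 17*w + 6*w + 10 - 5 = 6*w^2 - 11*w + 5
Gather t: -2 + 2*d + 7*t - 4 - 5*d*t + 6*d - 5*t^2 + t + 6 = 8*d - 5*t^2 + t*(8 - 5*d)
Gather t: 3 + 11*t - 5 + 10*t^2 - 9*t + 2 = 10*t^2 + 2*t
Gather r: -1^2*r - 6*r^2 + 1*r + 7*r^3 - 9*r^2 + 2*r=7*r^3 - 15*r^2 + 2*r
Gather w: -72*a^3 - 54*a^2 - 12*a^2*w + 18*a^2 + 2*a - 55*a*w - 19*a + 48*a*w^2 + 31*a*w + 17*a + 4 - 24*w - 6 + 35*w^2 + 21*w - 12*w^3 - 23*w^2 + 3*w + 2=-72*a^3 - 36*a^2 - 12*w^3 + w^2*(48*a + 12) + w*(-12*a^2 - 24*a)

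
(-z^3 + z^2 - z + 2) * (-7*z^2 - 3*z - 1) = 7*z^5 - 4*z^4 + 5*z^3 - 12*z^2 - 5*z - 2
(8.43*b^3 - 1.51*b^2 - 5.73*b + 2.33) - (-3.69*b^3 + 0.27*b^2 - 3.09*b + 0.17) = 12.12*b^3 - 1.78*b^2 - 2.64*b + 2.16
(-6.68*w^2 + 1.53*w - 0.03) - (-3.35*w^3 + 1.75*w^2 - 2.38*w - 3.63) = 3.35*w^3 - 8.43*w^2 + 3.91*w + 3.6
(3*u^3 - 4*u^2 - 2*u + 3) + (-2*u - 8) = 3*u^3 - 4*u^2 - 4*u - 5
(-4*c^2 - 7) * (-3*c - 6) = 12*c^3 + 24*c^2 + 21*c + 42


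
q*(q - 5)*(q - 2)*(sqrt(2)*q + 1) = sqrt(2)*q^4 - 7*sqrt(2)*q^3 + q^3 - 7*q^2 + 10*sqrt(2)*q^2 + 10*q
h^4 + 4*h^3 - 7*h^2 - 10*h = h*(h - 2)*(h + 1)*(h + 5)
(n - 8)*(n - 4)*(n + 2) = n^3 - 10*n^2 + 8*n + 64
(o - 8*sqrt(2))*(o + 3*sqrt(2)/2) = o^2 - 13*sqrt(2)*o/2 - 24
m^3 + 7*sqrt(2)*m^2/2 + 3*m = m*(m + sqrt(2)/2)*(m + 3*sqrt(2))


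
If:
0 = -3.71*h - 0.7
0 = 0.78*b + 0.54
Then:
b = -0.69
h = -0.19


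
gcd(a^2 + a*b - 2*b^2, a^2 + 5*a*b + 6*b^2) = a + 2*b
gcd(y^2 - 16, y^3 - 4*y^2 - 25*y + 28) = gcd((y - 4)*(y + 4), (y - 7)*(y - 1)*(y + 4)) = y + 4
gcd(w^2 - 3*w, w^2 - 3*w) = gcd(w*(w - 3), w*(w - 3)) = w^2 - 3*w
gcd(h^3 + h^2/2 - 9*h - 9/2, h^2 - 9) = h^2 - 9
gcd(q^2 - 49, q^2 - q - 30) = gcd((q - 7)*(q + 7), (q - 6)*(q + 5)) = 1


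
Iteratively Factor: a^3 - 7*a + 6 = (a - 1)*(a^2 + a - 6) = (a - 2)*(a - 1)*(a + 3)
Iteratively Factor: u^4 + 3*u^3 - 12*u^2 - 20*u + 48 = (u - 2)*(u^3 + 5*u^2 - 2*u - 24) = (u - 2)^2*(u^2 + 7*u + 12) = (u - 2)^2*(u + 4)*(u + 3)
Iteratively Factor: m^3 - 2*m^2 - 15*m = (m - 5)*(m^2 + 3*m) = (m - 5)*(m + 3)*(m)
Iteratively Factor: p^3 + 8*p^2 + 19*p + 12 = (p + 1)*(p^2 + 7*p + 12) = (p + 1)*(p + 3)*(p + 4)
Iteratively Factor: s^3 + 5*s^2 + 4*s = (s + 1)*(s^2 + 4*s) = s*(s + 1)*(s + 4)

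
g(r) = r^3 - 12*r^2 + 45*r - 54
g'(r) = 3*r^2 - 24*r + 45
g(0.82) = -24.62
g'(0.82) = 27.34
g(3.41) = -0.44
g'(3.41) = -1.96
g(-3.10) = -338.61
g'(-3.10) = 148.23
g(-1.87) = -186.65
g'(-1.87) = 100.37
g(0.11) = -49.19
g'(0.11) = 42.40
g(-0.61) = -86.14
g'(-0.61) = 60.76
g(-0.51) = -80.20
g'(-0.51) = 58.02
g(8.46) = 73.34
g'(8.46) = 56.67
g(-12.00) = -4050.00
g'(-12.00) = 765.00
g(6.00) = 0.00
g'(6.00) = 9.00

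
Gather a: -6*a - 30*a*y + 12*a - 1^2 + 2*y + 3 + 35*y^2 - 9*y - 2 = a*(6 - 30*y) + 35*y^2 - 7*y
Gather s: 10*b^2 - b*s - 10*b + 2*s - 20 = 10*b^2 - 10*b + s*(2 - b) - 20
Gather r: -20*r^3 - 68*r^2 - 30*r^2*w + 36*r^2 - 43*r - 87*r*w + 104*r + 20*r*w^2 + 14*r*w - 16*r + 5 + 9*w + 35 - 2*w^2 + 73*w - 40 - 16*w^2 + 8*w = -20*r^3 + r^2*(-30*w - 32) + r*(20*w^2 - 73*w + 45) - 18*w^2 + 90*w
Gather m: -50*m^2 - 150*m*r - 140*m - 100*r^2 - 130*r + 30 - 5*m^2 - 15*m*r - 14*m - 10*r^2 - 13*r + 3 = -55*m^2 + m*(-165*r - 154) - 110*r^2 - 143*r + 33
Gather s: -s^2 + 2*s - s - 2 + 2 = -s^2 + s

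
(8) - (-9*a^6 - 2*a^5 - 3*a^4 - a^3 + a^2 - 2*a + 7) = 9*a^6 + 2*a^5 + 3*a^4 + a^3 - a^2 + 2*a + 1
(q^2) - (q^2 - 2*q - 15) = 2*q + 15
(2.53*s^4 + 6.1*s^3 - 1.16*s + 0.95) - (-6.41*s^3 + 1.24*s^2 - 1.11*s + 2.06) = 2.53*s^4 + 12.51*s^3 - 1.24*s^2 - 0.0499999999999998*s - 1.11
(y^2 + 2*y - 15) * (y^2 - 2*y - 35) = y^4 - 54*y^2 - 40*y + 525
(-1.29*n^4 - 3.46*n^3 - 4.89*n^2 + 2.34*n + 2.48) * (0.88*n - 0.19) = -1.1352*n^5 - 2.7997*n^4 - 3.6458*n^3 + 2.9883*n^2 + 1.7378*n - 0.4712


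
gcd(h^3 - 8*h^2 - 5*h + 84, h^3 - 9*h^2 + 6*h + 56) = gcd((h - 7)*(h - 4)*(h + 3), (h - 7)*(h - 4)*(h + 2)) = h^2 - 11*h + 28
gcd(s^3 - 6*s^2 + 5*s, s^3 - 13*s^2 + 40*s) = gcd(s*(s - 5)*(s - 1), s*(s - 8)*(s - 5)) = s^2 - 5*s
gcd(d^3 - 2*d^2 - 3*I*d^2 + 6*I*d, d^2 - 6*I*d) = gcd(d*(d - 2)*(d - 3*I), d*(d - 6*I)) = d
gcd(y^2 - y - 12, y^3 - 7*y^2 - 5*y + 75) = y + 3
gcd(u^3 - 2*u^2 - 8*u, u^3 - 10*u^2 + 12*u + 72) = u + 2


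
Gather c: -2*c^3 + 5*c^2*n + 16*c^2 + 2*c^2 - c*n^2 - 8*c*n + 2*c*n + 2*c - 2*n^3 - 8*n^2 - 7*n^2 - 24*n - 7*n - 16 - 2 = -2*c^3 + c^2*(5*n + 18) + c*(-n^2 - 6*n + 2) - 2*n^3 - 15*n^2 - 31*n - 18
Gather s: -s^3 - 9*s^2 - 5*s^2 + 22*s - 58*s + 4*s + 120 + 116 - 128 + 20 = -s^3 - 14*s^2 - 32*s + 128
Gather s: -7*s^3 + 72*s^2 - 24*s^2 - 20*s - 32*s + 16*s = -7*s^3 + 48*s^2 - 36*s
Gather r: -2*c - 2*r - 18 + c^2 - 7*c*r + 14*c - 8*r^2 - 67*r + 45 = c^2 + 12*c - 8*r^2 + r*(-7*c - 69) + 27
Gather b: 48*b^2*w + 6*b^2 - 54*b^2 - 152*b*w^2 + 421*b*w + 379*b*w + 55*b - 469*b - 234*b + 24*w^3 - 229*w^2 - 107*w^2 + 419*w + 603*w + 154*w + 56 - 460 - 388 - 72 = b^2*(48*w - 48) + b*(-152*w^2 + 800*w - 648) + 24*w^3 - 336*w^2 + 1176*w - 864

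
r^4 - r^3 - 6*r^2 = r^2*(r - 3)*(r + 2)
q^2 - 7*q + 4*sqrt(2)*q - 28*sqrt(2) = (q - 7)*(q + 4*sqrt(2))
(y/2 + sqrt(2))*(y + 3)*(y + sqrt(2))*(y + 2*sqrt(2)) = y^4/2 + 3*y^3/2 + 5*sqrt(2)*y^3/2 + 8*y^2 + 15*sqrt(2)*y^2/2 + 4*sqrt(2)*y + 24*y + 12*sqrt(2)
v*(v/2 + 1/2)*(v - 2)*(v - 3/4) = v^4/2 - 7*v^3/8 - 5*v^2/8 + 3*v/4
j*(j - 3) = j^2 - 3*j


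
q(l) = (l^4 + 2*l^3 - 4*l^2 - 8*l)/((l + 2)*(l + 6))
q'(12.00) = 18.59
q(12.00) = 93.33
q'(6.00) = 7.33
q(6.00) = 16.00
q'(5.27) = 6.05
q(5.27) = 11.12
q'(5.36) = 6.21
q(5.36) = 11.67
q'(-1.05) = -0.26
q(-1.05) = 0.61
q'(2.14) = 1.18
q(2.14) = 0.15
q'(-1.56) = 0.62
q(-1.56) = 0.55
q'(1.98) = 0.98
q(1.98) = -0.02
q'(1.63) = 0.56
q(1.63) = -0.29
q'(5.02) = 5.62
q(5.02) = 9.66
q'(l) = (4*l^3 + 6*l^2 - 8*l - 8)/((l + 2)*(l + 6)) - (l^4 + 2*l^3 - 4*l^2 - 8*l)/((l + 2)*(l + 6)^2) - (l^4 + 2*l^3 - 4*l^2 - 8*l)/((l + 2)^2*(l + 6))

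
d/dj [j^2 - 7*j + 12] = 2*j - 7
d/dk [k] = 1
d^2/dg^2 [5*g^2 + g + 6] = 10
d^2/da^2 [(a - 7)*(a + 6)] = 2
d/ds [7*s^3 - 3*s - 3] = 21*s^2 - 3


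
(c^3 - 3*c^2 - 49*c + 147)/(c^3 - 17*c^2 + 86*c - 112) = (c^2 + 4*c - 21)/(c^2 - 10*c + 16)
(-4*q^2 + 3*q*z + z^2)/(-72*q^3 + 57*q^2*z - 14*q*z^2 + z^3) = (4*q^2 - 3*q*z - z^2)/(72*q^3 - 57*q^2*z + 14*q*z^2 - z^3)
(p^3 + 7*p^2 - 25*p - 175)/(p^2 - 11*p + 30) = (p^2 + 12*p + 35)/(p - 6)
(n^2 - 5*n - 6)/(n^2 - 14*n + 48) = (n + 1)/(n - 8)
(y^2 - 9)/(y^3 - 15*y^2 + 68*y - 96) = (y + 3)/(y^2 - 12*y + 32)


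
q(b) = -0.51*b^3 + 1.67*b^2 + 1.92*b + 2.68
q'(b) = -1.53*b^2 + 3.34*b + 1.92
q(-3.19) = 30.10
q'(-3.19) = -24.30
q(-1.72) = 6.91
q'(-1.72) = -8.35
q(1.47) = 7.49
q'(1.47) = 3.52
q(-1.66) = 6.43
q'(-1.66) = -7.84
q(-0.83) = 2.53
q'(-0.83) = -1.91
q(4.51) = -1.48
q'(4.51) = -14.14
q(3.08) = 9.53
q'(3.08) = -2.31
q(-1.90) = 8.56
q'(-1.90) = -9.95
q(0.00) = 2.68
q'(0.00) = 1.92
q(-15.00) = 2070.88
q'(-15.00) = -392.43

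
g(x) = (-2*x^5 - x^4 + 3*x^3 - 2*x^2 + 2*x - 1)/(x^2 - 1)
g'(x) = -2*x*(-2*x^5 - x^4 + 3*x^3 - 2*x^2 + 2*x - 1)/(x^2 - 1)^2 + (-10*x^4 - 4*x^3 + 9*x^2 - 4*x + 2)/(x^2 - 1) = (-6*x^6 - 2*x^5 + 13*x^4 + 4*x^3 - 11*x^2 + 6*x - 2)/(x^4 - 2*x^2 + 1)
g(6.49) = -584.97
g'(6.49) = -264.75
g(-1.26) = -15.09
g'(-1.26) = -57.68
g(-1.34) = -11.40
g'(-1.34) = -37.28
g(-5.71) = 330.36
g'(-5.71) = -183.35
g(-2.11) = 6.23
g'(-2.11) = -24.28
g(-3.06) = 40.31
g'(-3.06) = -49.86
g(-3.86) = 92.14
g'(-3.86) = -81.08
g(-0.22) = 1.65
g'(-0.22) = -4.27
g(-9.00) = 1364.61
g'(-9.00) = -467.05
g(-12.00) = 3296.72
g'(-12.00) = -839.03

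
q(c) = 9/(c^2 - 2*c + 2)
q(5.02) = 0.52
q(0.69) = 8.21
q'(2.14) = -3.88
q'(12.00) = -0.01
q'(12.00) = -0.01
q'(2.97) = -1.49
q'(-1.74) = 0.68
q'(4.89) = -0.27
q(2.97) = 1.84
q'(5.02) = -0.25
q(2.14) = 3.91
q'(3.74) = -0.68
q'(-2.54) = 0.35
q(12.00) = 0.07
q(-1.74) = 1.06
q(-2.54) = 0.67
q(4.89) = 0.56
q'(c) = 9*(2 - 2*c)/(c^2 - 2*c + 2)^2 = 18*(1 - c)/(c^2 - 2*c + 2)^2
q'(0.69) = 4.64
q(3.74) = 1.06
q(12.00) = 0.07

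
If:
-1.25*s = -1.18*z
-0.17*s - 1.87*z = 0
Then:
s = 0.00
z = 0.00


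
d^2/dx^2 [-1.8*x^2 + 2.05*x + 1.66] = -3.60000000000000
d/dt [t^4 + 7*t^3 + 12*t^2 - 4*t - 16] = 4*t^3 + 21*t^2 + 24*t - 4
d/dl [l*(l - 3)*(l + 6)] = 3*l^2 + 6*l - 18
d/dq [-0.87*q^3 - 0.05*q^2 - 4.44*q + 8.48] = -2.61*q^2 - 0.1*q - 4.44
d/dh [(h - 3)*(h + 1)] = 2*h - 2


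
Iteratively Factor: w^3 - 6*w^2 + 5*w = (w - 5)*(w^2 - w) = (w - 5)*(w - 1)*(w)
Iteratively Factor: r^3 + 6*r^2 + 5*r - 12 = (r + 4)*(r^2 + 2*r - 3) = (r + 3)*(r + 4)*(r - 1)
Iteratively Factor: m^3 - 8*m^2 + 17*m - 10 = (m - 1)*(m^2 - 7*m + 10) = (m - 5)*(m - 1)*(m - 2)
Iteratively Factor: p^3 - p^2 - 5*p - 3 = (p + 1)*(p^2 - 2*p - 3) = (p - 3)*(p + 1)*(p + 1)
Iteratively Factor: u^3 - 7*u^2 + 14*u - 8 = (u - 2)*(u^2 - 5*u + 4) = (u - 2)*(u - 1)*(u - 4)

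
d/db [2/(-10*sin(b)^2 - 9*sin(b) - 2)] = 2*(20*sin(b) + 9)*cos(b)/(10*sin(b)^2 + 9*sin(b) + 2)^2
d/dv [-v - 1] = -1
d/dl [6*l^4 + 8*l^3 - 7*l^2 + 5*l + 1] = 24*l^3 + 24*l^2 - 14*l + 5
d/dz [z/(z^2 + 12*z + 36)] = (6 - z)/(z^3 + 18*z^2 + 108*z + 216)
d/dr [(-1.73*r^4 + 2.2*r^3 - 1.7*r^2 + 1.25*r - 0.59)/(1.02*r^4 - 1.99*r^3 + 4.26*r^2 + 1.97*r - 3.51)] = (1.1987*r^6 - 11.2716*r^5 - 8.0603*r^4 + 40.3394*r^3 - 35.3623*r^2 + 16.9608*r - 3.2252)/(1.0404*r^8 - 4.0596*r^7 + 12.6505*r^6 - 12.936*r^5 + 3.1466*r^4 + 30.7542*r^3 - 26.0243*r^2 - 13.8294*r + 12.3201)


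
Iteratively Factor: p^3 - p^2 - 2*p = (p + 1)*(p^2 - 2*p) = p*(p + 1)*(p - 2)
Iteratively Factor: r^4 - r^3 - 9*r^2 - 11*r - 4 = (r + 1)*(r^3 - 2*r^2 - 7*r - 4) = (r - 4)*(r + 1)*(r^2 + 2*r + 1) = (r - 4)*(r + 1)^2*(r + 1)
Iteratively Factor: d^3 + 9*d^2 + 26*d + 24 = (d + 4)*(d^2 + 5*d + 6) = (d + 3)*(d + 4)*(d + 2)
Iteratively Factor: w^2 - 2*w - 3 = (w - 3)*(w + 1)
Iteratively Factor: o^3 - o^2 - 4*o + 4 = (o + 2)*(o^2 - 3*o + 2) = (o - 1)*(o + 2)*(o - 2)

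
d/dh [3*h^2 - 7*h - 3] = 6*h - 7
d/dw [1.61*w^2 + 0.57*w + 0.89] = 3.22*w + 0.57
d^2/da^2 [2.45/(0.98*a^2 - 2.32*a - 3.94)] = (4.70596*a^2 - 11.14064*a - 2.45*(1.96*a - 2.32)*(3.92*a - 4.64) - 18.91988)/(-0.98*a^2 + 2.32*a + 3.94)^3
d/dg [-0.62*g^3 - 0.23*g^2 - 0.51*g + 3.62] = -1.86*g^2 - 0.46*g - 0.51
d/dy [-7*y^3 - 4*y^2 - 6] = y*(-21*y - 8)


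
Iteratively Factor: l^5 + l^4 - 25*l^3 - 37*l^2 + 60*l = (l)*(l^4 + l^3 - 25*l^2 - 37*l + 60) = l*(l - 5)*(l^3 + 6*l^2 + 5*l - 12) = l*(l - 5)*(l + 3)*(l^2 + 3*l - 4) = l*(l - 5)*(l + 3)*(l + 4)*(l - 1)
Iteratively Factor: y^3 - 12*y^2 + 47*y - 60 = (y - 4)*(y^2 - 8*y + 15) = (y - 4)*(y - 3)*(y - 5)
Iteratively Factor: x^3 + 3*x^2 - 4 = (x + 2)*(x^2 + x - 2) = (x + 2)^2*(x - 1)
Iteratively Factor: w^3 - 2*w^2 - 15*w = (w)*(w^2 - 2*w - 15) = w*(w + 3)*(w - 5)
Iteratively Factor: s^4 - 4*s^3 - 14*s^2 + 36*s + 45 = (s - 5)*(s^3 + s^2 - 9*s - 9) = (s - 5)*(s + 1)*(s^2 - 9) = (s - 5)*(s + 1)*(s + 3)*(s - 3)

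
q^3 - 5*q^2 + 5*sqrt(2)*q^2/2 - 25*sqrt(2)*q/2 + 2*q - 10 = (q - 5)*(q + sqrt(2)/2)*(q + 2*sqrt(2))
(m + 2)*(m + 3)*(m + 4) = m^3 + 9*m^2 + 26*m + 24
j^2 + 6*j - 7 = (j - 1)*(j + 7)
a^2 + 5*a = a*(a + 5)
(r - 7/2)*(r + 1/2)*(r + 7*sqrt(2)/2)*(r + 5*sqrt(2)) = r^4 - 3*r^3 + 17*sqrt(2)*r^3/2 - 51*sqrt(2)*r^2/2 + 133*r^2/4 - 105*r - 119*sqrt(2)*r/8 - 245/4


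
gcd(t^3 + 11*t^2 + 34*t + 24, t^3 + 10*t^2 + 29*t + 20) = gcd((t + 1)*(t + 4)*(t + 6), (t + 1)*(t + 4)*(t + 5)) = t^2 + 5*t + 4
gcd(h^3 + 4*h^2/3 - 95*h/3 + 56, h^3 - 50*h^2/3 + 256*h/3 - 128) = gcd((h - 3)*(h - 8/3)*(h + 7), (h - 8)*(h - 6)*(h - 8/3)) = h - 8/3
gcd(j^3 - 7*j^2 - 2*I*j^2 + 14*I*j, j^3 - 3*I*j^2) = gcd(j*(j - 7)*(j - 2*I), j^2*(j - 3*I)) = j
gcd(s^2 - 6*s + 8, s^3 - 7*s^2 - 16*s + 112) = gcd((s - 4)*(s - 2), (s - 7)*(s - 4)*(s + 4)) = s - 4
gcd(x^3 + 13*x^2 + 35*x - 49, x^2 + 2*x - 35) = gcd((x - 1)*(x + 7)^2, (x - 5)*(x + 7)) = x + 7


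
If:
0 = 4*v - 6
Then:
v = 3/2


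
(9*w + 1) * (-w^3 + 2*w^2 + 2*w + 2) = -9*w^4 + 17*w^3 + 20*w^2 + 20*w + 2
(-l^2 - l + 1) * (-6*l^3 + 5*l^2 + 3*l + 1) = 6*l^5 + l^4 - 14*l^3 + l^2 + 2*l + 1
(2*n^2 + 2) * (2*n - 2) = 4*n^3 - 4*n^2 + 4*n - 4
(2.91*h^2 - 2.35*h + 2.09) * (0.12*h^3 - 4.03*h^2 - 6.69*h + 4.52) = 0.3492*h^5 - 12.0093*h^4 - 9.7466*h^3 + 20.452*h^2 - 24.6041*h + 9.4468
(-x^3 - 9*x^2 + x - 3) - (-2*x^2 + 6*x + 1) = -x^3 - 7*x^2 - 5*x - 4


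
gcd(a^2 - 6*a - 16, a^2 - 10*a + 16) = a - 8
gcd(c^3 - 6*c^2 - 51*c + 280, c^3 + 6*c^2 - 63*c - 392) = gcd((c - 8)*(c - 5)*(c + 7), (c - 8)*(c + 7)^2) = c^2 - c - 56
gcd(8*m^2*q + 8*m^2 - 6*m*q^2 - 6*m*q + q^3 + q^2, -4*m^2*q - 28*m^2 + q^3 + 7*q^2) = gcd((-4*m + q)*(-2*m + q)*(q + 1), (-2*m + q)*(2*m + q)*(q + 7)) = -2*m + q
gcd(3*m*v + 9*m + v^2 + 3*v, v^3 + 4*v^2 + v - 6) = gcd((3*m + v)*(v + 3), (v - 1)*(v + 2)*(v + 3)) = v + 3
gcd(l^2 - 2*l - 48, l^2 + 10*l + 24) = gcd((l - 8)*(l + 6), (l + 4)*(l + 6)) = l + 6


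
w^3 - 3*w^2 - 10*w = w*(w - 5)*(w + 2)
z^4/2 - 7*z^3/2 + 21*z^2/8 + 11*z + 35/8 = (z/2 + 1/4)*(z - 5)*(z - 7/2)*(z + 1)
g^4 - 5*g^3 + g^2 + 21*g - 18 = (g - 3)^2*(g - 1)*(g + 2)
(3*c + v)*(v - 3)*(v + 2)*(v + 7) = 3*c*v^3 + 18*c*v^2 - 39*c*v - 126*c + v^4 + 6*v^3 - 13*v^2 - 42*v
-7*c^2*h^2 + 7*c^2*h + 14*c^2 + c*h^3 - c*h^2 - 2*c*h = (-7*c + h)*(h - 2)*(c*h + c)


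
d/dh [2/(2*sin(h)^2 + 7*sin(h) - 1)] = -2*(4*sin(h) + 7)*cos(h)/(7*sin(h) - cos(2*h))^2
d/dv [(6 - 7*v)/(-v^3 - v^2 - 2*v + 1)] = (7*v^3 + 7*v^2 + 14*v - (7*v - 6)*(3*v^2 + 2*v + 2) - 7)/(v^3 + v^2 + 2*v - 1)^2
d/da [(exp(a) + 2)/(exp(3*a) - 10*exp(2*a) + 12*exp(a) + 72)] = -2*exp(a)/(exp(3*a) - 18*exp(2*a) + 108*exp(a) - 216)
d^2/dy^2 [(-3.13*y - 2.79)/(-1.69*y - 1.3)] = (2.183818 - 3.5527136788005e-15*y)/(1.69*y + 1.3)^3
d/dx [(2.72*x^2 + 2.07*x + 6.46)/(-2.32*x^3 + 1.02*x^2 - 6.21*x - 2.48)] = (6.3104*x^4 + 9.6048*x^3 + 25.959*x^2 - 26.6696*x + 34.983)/(5.3824*x^6 - 4.7328*x^5 + 29.8548*x^4 - 1.1612*x^3 + 33.5049*x^2 + 30.8016*x + 6.1504)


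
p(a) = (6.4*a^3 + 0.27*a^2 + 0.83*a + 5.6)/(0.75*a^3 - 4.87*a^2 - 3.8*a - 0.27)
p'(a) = (-2.25*a^2 + 9.74*a + 3.8)*(6.4*a^3 + 0.27*a^2 + 0.83*a + 5.6)/(0.75*a^3 - 4.87*a^2 - 3.8*a - 0.27)^2 + (19.2*a^2 + 0.54*a + 0.83)/(0.75*a^3 - 4.87*a^2 - 3.8*a - 0.27) = (1.77635683940025e-15*a^5 - 31.3705*a^4 - 49.885*a^3 - 14.7679*a^2 + 54.3982*a + 21.0559)/(0.5625*a^6 - 7.305*a^5 + 18.0169*a^4 + 36.607*a^3 + 17.0698*a^2 + 2.052*a + 0.0729)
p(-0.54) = 17.32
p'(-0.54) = -125.12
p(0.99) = -1.60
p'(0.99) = -0.28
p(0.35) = -2.86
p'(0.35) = 7.62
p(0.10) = -8.16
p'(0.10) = 53.98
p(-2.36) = 2.79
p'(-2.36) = -0.63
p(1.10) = -1.64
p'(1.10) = -0.56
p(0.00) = -20.74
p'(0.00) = 288.83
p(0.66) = -1.73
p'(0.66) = 1.38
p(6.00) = -38.55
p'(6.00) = -38.98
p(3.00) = -5.20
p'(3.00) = -3.09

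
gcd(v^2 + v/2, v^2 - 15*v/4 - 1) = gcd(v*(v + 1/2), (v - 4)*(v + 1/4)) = 1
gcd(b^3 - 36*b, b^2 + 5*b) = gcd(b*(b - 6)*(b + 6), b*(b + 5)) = b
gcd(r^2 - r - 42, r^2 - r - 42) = r^2 - r - 42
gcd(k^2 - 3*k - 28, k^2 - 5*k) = 1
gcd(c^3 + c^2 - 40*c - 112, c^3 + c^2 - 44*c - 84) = c - 7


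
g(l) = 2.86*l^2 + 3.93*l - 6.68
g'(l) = 5.72*l + 3.93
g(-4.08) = 24.89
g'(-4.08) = -19.41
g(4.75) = 76.52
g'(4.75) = 31.10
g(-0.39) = -7.78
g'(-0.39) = 1.70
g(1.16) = 1.73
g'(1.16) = 10.57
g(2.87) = 28.16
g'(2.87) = 20.35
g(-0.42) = -7.83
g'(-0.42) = 1.53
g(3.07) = 32.34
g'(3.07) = 21.49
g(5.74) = 110.11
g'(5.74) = 36.76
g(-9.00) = 189.61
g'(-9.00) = -47.55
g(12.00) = 452.32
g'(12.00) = 72.57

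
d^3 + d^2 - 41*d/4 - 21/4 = (d - 3)*(d + 1/2)*(d + 7/2)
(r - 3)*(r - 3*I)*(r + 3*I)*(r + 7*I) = r^4 - 3*r^3 + 7*I*r^3 + 9*r^2 - 21*I*r^2 - 27*r + 63*I*r - 189*I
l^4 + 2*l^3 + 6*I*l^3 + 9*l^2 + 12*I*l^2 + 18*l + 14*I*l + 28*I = (l + 2)*(l - 2*I)*(l + I)*(l + 7*I)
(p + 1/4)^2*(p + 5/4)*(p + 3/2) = p^4 + 13*p^3/4 + 53*p^2/16 + 71*p/64 + 15/128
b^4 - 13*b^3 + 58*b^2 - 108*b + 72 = (b - 6)*(b - 3)*(b - 2)^2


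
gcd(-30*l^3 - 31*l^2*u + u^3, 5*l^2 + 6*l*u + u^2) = 5*l^2 + 6*l*u + u^2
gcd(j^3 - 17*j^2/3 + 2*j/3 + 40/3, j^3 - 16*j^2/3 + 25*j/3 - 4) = 1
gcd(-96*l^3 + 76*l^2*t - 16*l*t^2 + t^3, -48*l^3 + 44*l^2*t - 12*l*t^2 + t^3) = 12*l^2 - 8*l*t + t^2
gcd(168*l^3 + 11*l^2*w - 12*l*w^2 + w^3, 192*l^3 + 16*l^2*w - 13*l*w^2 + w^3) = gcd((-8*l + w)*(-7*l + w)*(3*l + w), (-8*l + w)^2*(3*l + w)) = -24*l^2 - 5*l*w + w^2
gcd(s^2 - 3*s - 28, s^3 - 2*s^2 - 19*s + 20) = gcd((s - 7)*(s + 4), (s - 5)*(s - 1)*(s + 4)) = s + 4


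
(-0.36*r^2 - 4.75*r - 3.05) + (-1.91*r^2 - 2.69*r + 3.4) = -2.27*r^2 - 7.44*r + 0.35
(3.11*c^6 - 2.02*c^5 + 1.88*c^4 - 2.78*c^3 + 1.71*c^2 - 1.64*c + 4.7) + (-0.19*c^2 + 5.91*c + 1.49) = 3.11*c^6 - 2.02*c^5 + 1.88*c^4 - 2.78*c^3 + 1.52*c^2 + 4.27*c + 6.19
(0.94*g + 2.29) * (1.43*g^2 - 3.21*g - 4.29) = 1.3442*g^3 + 0.2573*g^2 - 11.3835*g - 9.8241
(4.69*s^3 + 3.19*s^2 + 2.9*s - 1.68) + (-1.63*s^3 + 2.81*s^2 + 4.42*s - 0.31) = 3.06*s^3 + 6.0*s^2 + 7.32*s - 1.99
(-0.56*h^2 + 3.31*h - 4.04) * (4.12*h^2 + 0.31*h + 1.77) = -2.3072*h^4 + 13.4636*h^3 - 16.6099*h^2 + 4.6063*h - 7.1508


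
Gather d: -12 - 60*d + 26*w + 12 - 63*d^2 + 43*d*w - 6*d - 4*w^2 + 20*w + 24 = -63*d^2 + d*(43*w - 66) - 4*w^2 + 46*w + 24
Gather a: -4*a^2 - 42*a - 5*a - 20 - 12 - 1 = -4*a^2 - 47*a - 33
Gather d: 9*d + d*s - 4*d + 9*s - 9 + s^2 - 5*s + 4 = d*(s + 5) + s^2 + 4*s - 5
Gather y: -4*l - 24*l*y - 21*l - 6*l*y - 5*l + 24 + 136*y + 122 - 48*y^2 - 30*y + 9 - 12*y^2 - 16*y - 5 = -30*l - 60*y^2 + y*(90 - 30*l) + 150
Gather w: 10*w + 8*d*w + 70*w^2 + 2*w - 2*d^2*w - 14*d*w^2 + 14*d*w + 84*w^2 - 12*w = w^2*(154 - 14*d) + w*(-2*d^2 + 22*d)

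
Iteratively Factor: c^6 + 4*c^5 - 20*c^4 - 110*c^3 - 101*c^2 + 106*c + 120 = (c - 1)*(c^5 + 5*c^4 - 15*c^3 - 125*c^2 - 226*c - 120) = (c - 1)*(c + 3)*(c^4 + 2*c^3 - 21*c^2 - 62*c - 40) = (c - 5)*(c - 1)*(c + 3)*(c^3 + 7*c^2 + 14*c + 8) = (c - 5)*(c - 1)*(c + 3)*(c + 4)*(c^2 + 3*c + 2) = (c - 5)*(c - 1)*(c + 2)*(c + 3)*(c + 4)*(c + 1)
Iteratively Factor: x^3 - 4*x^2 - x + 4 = (x + 1)*(x^2 - 5*x + 4) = (x - 4)*(x + 1)*(x - 1)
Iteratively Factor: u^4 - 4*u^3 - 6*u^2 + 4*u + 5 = (u - 5)*(u^3 + u^2 - u - 1) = (u - 5)*(u + 1)*(u^2 - 1) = (u - 5)*(u - 1)*(u + 1)*(u + 1)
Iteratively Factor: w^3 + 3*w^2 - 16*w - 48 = (w + 3)*(w^2 - 16) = (w - 4)*(w + 3)*(w + 4)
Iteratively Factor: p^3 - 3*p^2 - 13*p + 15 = (p + 3)*(p^2 - 6*p + 5) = (p - 1)*(p + 3)*(p - 5)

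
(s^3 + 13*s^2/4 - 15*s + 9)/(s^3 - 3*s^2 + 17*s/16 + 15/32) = 8*(s^2 + 4*s - 12)/(8*s^2 - 18*s - 5)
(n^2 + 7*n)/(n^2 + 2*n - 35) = n/(n - 5)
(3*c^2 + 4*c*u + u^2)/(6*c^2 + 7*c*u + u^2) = (3*c + u)/(6*c + u)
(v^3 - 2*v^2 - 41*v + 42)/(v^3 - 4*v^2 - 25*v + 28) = (v + 6)/(v + 4)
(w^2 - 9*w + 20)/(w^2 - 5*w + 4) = (w - 5)/(w - 1)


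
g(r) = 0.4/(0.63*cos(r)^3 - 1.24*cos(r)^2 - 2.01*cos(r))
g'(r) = 0.4*(1.89*sin(r)*cos(r)^2 - 2.48*sin(r)*cos(r) - 2.01*sin(r))/(0.63*cos(r)^3 - 1.24*cos(r)^2 - 2.01*cos(r))^2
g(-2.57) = 0.91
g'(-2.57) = -1.59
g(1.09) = -0.35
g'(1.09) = -0.76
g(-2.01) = 0.69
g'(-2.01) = 0.66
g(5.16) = -0.38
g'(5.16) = 0.89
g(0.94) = -0.27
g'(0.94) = -0.41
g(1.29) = -0.63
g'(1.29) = -2.40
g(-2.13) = 0.64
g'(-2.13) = 0.14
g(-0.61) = -0.19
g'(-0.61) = 0.14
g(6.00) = -0.16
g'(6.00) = 0.05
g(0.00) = -0.15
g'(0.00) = 0.00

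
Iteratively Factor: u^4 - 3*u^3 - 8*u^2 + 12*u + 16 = (u - 2)*(u^3 - u^2 - 10*u - 8) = (u - 2)*(u + 1)*(u^2 - 2*u - 8) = (u - 2)*(u + 1)*(u + 2)*(u - 4)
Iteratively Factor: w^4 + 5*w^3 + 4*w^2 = (w)*(w^3 + 5*w^2 + 4*w) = w*(w + 1)*(w^2 + 4*w) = w*(w + 1)*(w + 4)*(w)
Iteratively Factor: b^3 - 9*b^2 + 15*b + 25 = (b - 5)*(b^2 - 4*b - 5) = (b - 5)*(b + 1)*(b - 5)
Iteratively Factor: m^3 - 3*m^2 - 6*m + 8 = (m + 2)*(m^2 - 5*m + 4) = (m - 1)*(m + 2)*(m - 4)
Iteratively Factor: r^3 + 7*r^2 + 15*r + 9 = (r + 3)*(r^2 + 4*r + 3) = (r + 3)^2*(r + 1)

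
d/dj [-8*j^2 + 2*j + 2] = 2 - 16*j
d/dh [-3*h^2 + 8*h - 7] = 8 - 6*h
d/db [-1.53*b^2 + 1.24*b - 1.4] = 1.24 - 3.06*b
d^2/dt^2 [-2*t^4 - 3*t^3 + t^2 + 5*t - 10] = -24*t^2 - 18*t + 2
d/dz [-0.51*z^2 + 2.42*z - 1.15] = 2.42 - 1.02*z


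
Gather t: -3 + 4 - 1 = 0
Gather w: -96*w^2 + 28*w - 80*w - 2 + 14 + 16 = -96*w^2 - 52*w + 28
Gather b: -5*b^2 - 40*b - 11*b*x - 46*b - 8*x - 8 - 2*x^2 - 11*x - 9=-5*b^2 + b*(-11*x - 86) - 2*x^2 - 19*x - 17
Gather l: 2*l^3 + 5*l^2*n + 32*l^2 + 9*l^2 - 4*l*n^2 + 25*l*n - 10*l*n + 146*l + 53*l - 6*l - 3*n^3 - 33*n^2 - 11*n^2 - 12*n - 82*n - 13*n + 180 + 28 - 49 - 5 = 2*l^3 + l^2*(5*n + 41) + l*(-4*n^2 + 15*n + 193) - 3*n^3 - 44*n^2 - 107*n + 154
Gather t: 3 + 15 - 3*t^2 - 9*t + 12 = -3*t^2 - 9*t + 30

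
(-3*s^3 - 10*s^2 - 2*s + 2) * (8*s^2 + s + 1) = -24*s^5 - 83*s^4 - 29*s^3 + 4*s^2 + 2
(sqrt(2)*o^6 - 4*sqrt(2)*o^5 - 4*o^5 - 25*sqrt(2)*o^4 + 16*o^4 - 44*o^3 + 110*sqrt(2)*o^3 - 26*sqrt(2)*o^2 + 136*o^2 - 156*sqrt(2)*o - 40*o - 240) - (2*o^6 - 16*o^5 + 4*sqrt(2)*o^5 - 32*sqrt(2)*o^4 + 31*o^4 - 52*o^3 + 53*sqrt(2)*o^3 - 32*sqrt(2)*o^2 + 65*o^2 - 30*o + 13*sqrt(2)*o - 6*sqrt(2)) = -2*o^6 + sqrt(2)*o^6 - 8*sqrt(2)*o^5 + 12*o^5 - 15*o^4 + 7*sqrt(2)*o^4 + 8*o^3 + 57*sqrt(2)*o^3 + 6*sqrt(2)*o^2 + 71*o^2 - 169*sqrt(2)*o - 10*o - 240 + 6*sqrt(2)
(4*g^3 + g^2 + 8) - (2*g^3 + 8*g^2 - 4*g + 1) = 2*g^3 - 7*g^2 + 4*g + 7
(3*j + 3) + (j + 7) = 4*j + 10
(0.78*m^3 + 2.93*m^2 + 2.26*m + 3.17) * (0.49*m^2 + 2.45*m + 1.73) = 0.3822*m^5 + 3.3467*m^4 + 9.6353*m^3 + 12.1592*m^2 + 11.6763*m + 5.4841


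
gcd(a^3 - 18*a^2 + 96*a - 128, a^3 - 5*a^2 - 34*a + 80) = a^2 - 10*a + 16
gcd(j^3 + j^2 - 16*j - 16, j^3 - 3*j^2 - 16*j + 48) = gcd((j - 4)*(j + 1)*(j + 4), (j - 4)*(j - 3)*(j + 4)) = j^2 - 16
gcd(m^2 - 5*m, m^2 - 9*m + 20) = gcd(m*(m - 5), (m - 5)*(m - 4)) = m - 5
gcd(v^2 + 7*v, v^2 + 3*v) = v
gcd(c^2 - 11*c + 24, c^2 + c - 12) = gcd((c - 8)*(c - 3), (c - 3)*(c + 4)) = c - 3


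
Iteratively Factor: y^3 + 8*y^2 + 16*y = (y)*(y^2 + 8*y + 16) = y*(y + 4)*(y + 4)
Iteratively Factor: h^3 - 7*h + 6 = (h - 2)*(h^2 + 2*h - 3) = (h - 2)*(h + 3)*(h - 1)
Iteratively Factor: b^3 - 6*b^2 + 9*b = (b - 3)*(b^2 - 3*b) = (b - 3)^2*(b)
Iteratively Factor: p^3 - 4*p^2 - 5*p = (p)*(p^2 - 4*p - 5) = p*(p - 5)*(p + 1)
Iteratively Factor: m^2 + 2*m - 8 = (m + 4)*(m - 2)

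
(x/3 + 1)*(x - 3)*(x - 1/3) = x^3/3 - x^2/9 - 3*x + 1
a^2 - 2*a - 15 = (a - 5)*(a + 3)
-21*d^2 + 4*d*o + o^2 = (-3*d + o)*(7*d + o)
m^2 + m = m*(m + 1)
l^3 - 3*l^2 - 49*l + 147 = (l - 7)*(l - 3)*(l + 7)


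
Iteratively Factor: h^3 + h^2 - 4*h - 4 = (h + 1)*(h^2 - 4) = (h - 2)*(h + 1)*(h + 2)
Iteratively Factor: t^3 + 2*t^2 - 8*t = (t - 2)*(t^2 + 4*t) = (t - 2)*(t + 4)*(t)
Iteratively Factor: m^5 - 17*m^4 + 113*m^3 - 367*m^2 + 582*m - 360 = (m - 2)*(m^4 - 15*m^3 + 83*m^2 - 201*m + 180) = (m - 5)*(m - 2)*(m^3 - 10*m^2 + 33*m - 36) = (m - 5)*(m - 3)*(m - 2)*(m^2 - 7*m + 12) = (m - 5)*(m - 3)^2*(m - 2)*(m - 4)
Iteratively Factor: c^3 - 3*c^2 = (c)*(c^2 - 3*c) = c*(c - 3)*(c)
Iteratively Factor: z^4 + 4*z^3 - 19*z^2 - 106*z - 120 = (z + 3)*(z^3 + z^2 - 22*z - 40) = (z - 5)*(z + 3)*(z^2 + 6*z + 8) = (z - 5)*(z + 2)*(z + 3)*(z + 4)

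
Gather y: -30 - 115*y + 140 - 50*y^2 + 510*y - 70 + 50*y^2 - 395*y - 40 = 0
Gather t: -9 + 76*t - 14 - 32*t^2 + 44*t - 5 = -32*t^2 + 120*t - 28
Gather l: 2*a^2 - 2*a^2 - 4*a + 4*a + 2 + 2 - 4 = 0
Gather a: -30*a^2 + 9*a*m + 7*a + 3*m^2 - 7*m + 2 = -30*a^2 + a*(9*m + 7) + 3*m^2 - 7*m + 2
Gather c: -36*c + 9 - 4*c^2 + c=-4*c^2 - 35*c + 9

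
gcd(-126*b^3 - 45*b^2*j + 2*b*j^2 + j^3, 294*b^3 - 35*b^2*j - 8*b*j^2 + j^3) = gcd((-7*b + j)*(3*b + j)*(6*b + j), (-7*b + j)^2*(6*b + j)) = 42*b^2 + b*j - j^2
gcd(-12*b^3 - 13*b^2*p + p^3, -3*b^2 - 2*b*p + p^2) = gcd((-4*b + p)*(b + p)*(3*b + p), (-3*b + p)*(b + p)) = b + p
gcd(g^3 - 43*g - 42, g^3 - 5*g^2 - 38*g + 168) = g^2 - g - 42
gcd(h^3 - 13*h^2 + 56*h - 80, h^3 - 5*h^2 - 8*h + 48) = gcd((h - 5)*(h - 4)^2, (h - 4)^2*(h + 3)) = h^2 - 8*h + 16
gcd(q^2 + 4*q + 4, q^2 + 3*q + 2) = q + 2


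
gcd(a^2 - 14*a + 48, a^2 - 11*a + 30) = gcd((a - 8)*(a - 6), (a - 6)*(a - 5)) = a - 6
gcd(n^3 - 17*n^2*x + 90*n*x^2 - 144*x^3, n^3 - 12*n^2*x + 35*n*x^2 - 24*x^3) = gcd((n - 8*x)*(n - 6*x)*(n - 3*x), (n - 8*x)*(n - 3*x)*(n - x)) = n^2 - 11*n*x + 24*x^2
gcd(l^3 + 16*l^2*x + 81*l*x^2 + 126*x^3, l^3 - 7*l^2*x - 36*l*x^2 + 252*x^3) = l + 6*x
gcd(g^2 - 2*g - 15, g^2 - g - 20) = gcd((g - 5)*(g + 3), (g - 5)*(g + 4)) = g - 5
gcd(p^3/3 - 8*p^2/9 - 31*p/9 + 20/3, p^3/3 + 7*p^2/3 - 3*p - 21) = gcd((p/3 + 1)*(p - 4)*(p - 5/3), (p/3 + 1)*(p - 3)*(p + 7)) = p + 3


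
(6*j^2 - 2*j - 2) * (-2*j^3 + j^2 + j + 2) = -12*j^5 + 10*j^4 + 8*j^3 + 8*j^2 - 6*j - 4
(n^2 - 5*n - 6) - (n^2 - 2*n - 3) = -3*n - 3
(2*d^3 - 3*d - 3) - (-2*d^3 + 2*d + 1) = 4*d^3 - 5*d - 4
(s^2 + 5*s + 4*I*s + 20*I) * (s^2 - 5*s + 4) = s^4 + 4*I*s^3 - 21*s^2 + 20*s - 84*I*s + 80*I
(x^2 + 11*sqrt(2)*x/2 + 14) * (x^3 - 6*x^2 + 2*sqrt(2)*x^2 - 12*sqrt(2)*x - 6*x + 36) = x^5 - 6*x^4 + 15*sqrt(2)*x^4/2 - 45*sqrt(2)*x^3 + 30*x^3 - 180*x^2 - 5*sqrt(2)*x^2 - 84*x + 30*sqrt(2)*x + 504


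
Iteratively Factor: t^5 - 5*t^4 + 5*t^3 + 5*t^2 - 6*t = (t)*(t^4 - 5*t^3 + 5*t^2 + 5*t - 6) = t*(t + 1)*(t^3 - 6*t^2 + 11*t - 6) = t*(t - 3)*(t + 1)*(t^2 - 3*t + 2) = t*(t - 3)*(t - 2)*(t + 1)*(t - 1)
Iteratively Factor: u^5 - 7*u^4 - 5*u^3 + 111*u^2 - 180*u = (u - 5)*(u^4 - 2*u^3 - 15*u^2 + 36*u) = (u - 5)*(u - 3)*(u^3 + u^2 - 12*u) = (u - 5)*(u - 3)^2*(u^2 + 4*u) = (u - 5)*(u - 3)^2*(u + 4)*(u)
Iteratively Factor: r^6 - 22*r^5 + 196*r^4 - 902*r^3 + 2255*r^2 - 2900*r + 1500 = (r - 5)*(r^5 - 17*r^4 + 111*r^3 - 347*r^2 + 520*r - 300) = (r - 5)*(r - 3)*(r^4 - 14*r^3 + 69*r^2 - 140*r + 100) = (r - 5)*(r - 3)*(r - 2)*(r^3 - 12*r^2 + 45*r - 50) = (r - 5)*(r - 3)*(r - 2)^2*(r^2 - 10*r + 25) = (r - 5)^2*(r - 3)*(r - 2)^2*(r - 5)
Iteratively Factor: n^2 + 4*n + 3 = (n + 1)*(n + 3)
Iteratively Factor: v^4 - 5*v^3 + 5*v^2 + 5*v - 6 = (v + 1)*(v^3 - 6*v^2 + 11*v - 6) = (v - 1)*(v + 1)*(v^2 - 5*v + 6) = (v - 2)*(v - 1)*(v + 1)*(v - 3)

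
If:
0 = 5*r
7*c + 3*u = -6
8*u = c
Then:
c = -48/59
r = 0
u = -6/59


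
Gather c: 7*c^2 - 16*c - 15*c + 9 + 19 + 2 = 7*c^2 - 31*c + 30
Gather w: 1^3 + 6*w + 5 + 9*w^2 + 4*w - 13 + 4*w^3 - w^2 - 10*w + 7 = 4*w^3 + 8*w^2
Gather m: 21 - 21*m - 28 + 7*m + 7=-14*m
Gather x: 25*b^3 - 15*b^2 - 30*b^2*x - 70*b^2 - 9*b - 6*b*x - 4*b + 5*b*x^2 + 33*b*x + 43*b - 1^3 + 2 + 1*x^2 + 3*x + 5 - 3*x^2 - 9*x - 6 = 25*b^3 - 85*b^2 + 30*b + x^2*(5*b - 2) + x*(-30*b^2 + 27*b - 6)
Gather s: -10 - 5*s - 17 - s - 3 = -6*s - 30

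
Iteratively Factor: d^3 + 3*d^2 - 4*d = (d - 1)*(d^2 + 4*d) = d*(d - 1)*(d + 4)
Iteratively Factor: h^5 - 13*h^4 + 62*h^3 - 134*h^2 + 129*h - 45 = (h - 3)*(h^4 - 10*h^3 + 32*h^2 - 38*h + 15) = (h - 3)*(h - 1)*(h^3 - 9*h^2 + 23*h - 15) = (h - 3)*(h - 1)^2*(h^2 - 8*h + 15) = (h - 3)^2*(h - 1)^2*(h - 5)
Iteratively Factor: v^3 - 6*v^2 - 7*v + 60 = (v - 4)*(v^2 - 2*v - 15) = (v - 4)*(v + 3)*(v - 5)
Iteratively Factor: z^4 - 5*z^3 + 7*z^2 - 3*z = (z - 1)*(z^3 - 4*z^2 + 3*z) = (z - 1)^2*(z^2 - 3*z) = (z - 3)*(z - 1)^2*(z)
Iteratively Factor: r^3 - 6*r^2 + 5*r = (r - 5)*(r^2 - r) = r*(r - 5)*(r - 1)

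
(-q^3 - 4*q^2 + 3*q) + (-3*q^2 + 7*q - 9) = -q^3 - 7*q^2 + 10*q - 9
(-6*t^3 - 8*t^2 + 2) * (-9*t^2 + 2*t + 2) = 54*t^5 + 60*t^4 - 28*t^3 - 34*t^2 + 4*t + 4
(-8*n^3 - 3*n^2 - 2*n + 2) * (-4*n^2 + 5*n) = 32*n^5 - 28*n^4 - 7*n^3 - 18*n^2 + 10*n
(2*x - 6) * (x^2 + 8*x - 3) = 2*x^3 + 10*x^2 - 54*x + 18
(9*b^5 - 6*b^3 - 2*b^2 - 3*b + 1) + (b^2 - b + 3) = 9*b^5 - 6*b^3 - b^2 - 4*b + 4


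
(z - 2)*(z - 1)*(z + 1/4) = z^3 - 11*z^2/4 + 5*z/4 + 1/2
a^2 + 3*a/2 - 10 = (a - 5/2)*(a + 4)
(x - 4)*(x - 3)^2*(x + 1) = x^4 - 9*x^3 + 23*x^2 - 3*x - 36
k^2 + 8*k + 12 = (k + 2)*(k + 6)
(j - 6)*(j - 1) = j^2 - 7*j + 6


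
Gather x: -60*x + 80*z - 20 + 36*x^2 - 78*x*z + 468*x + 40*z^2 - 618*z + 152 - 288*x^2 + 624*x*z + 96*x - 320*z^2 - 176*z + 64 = -252*x^2 + x*(546*z + 504) - 280*z^2 - 714*z + 196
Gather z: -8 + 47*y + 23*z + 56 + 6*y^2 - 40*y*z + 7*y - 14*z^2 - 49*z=6*y^2 + 54*y - 14*z^2 + z*(-40*y - 26) + 48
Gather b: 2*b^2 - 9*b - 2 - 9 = 2*b^2 - 9*b - 11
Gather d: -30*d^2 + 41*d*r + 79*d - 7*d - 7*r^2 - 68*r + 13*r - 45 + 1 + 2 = -30*d^2 + d*(41*r + 72) - 7*r^2 - 55*r - 42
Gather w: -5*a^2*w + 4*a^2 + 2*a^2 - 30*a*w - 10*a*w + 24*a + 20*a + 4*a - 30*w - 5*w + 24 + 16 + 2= 6*a^2 + 48*a + w*(-5*a^2 - 40*a - 35) + 42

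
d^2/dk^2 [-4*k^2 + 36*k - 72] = -8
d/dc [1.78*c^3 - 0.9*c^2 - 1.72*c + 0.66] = 5.34*c^2 - 1.8*c - 1.72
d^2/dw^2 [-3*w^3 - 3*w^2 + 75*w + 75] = -18*w - 6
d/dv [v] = 1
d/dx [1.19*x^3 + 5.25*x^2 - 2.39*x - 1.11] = 3.57*x^2 + 10.5*x - 2.39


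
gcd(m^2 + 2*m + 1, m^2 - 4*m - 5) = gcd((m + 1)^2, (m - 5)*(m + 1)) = m + 1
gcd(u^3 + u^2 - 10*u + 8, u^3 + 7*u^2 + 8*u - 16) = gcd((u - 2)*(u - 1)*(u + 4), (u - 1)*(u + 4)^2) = u^2 + 3*u - 4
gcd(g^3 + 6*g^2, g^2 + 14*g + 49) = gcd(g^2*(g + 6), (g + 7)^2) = 1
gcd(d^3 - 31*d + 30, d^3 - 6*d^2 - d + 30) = d - 5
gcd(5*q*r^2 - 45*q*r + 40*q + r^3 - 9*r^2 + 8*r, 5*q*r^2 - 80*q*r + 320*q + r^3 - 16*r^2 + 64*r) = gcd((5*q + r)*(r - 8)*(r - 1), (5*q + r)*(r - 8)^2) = 5*q*r - 40*q + r^2 - 8*r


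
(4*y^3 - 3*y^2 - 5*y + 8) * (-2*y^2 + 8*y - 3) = -8*y^5 + 38*y^4 - 26*y^3 - 47*y^2 + 79*y - 24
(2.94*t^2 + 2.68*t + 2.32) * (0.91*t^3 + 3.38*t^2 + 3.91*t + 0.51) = 2.6754*t^5 + 12.376*t^4 + 22.665*t^3 + 19.8198*t^2 + 10.438*t + 1.1832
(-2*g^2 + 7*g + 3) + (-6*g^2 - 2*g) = -8*g^2 + 5*g + 3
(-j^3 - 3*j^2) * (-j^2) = j^5 + 3*j^4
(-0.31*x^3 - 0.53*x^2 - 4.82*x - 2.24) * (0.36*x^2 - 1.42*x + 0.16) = -0.1116*x^5 + 0.2494*x^4 - 1.0322*x^3 + 5.9532*x^2 + 2.4096*x - 0.3584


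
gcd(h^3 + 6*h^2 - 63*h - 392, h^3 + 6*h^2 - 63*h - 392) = h^3 + 6*h^2 - 63*h - 392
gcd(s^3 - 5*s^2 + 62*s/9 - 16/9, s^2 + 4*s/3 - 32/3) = s - 8/3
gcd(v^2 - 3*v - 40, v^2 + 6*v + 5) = v + 5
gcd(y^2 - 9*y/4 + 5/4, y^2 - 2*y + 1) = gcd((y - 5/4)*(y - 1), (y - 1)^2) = y - 1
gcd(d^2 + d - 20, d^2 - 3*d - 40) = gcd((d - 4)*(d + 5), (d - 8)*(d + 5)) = d + 5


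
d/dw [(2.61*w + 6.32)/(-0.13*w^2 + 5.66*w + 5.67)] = (0.3393*w^2 + 1.6432*w - 20.9725)/(0.0169*w^4 - 1.4716*w^3 + 30.5614*w^2 + 64.1844*w + 32.1489)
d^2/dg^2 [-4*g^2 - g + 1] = -8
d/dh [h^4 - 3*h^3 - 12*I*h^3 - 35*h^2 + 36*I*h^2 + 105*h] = 4*h^3 + h^2*(-9 - 36*I) + h*(-70 + 72*I) + 105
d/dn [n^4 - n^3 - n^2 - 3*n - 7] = 4*n^3 - 3*n^2 - 2*n - 3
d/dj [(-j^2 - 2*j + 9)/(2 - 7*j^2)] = 2*(-7*j^2 + 61*j - 2)/(49*j^4 - 28*j^2 + 4)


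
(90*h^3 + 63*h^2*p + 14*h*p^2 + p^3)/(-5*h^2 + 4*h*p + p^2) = (18*h^2 + 9*h*p + p^2)/(-h + p)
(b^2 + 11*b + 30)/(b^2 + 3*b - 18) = (b + 5)/(b - 3)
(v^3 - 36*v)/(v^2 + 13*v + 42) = v*(v - 6)/(v + 7)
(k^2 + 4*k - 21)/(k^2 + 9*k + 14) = (k - 3)/(k + 2)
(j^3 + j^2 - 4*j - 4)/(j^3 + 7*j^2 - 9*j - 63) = (j^3 + j^2 - 4*j - 4)/(j^3 + 7*j^2 - 9*j - 63)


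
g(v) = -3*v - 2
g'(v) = -3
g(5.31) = -17.93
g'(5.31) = -3.00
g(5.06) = -17.18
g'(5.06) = -3.00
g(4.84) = -16.52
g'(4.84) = -3.00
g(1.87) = -7.61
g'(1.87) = -3.00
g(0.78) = -4.34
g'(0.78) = -3.00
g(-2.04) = 4.12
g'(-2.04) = -3.00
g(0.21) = -2.63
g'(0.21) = -3.00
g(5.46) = -18.38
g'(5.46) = -3.00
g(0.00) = -2.00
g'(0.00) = -3.00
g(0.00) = -2.00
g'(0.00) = -3.00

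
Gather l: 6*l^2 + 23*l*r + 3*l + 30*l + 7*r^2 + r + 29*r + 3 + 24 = 6*l^2 + l*(23*r + 33) + 7*r^2 + 30*r + 27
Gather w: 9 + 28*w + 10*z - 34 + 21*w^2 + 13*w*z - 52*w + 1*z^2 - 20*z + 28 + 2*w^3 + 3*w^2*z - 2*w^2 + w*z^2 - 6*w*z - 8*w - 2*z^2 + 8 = 2*w^3 + w^2*(3*z + 19) + w*(z^2 + 7*z - 32) - z^2 - 10*z + 11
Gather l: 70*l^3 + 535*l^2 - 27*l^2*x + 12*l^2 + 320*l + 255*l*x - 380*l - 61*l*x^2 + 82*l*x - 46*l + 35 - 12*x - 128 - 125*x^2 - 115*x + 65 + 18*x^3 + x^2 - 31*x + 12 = 70*l^3 + l^2*(547 - 27*x) + l*(-61*x^2 + 337*x - 106) + 18*x^3 - 124*x^2 - 158*x - 16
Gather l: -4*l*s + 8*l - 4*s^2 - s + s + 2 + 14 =l*(8 - 4*s) - 4*s^2 + 16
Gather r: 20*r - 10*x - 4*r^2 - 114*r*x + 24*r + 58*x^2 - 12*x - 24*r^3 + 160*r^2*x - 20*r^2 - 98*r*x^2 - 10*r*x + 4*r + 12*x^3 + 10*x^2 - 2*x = -24*r^3 + r^2*(160*x - 24) + r*(-98*x^2 - 124*x + 48) + 12*x^3 + 68*x^2 - 24*x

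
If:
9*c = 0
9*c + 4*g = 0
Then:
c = 0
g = 0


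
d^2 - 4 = (d - 2)*(d + 2)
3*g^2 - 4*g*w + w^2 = (-3*g + w)*(-g + w)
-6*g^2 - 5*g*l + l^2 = (-6*g + l)*(g + l)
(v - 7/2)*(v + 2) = v^2 - 3*v/2 - 7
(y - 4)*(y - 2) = y^2 - 6*y + 8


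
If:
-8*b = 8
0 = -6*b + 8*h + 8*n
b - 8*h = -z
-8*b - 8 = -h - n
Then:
No Solution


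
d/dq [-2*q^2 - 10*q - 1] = -4*q - 10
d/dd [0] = 0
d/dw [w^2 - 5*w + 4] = 2*w - 5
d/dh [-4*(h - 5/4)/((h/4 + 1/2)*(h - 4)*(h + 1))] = 4*(8*h^3 - 19*h^2 + 10*h + 82)/(h^6 - 2*h^5 - 19*h^4 + 4*h^3 + 116*h^2 + 160*h + 64)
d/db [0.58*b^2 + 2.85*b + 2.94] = 1.16*b + 2.85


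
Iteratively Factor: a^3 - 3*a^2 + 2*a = (a - 2)*(a^2 - a) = a*(a - 2)*(a - 1)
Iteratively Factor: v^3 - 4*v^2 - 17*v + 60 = (v - 3)*(v^2 - v - 20) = (v - 5)*(v - 3)*(v + 4)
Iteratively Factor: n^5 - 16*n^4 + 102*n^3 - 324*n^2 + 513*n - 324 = (n - 3)*(n^4 - 13*n^3 + 63*n^2 - 135*n + 108) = (n - 3)^2*(n^3 - 10*n^2 + 33*n - 36) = (n - 3)^3*(n^2 - 7*n + 12) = (n - 3)^4*(n - 4)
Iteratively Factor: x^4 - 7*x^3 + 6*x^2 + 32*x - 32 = (x - 1)*(x^3 - 6*x^2 + 32) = (x - 1)*(x + 2)*(x^2 - 8*x + 16) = (x - 4)*(x - 1)*(x + 2)*(x - 4)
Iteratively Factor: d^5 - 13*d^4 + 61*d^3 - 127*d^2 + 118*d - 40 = (d - 4)*(d^4 - 9*d^3 + 25*d^2 - 27*d + 10) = (d - 4)*(d - 1)*(d^3 - 8*d^2 + 17*d - 10) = (d - 5)*(d - 4)*(d - 1)*(d^2 - 3*d + 2) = (d - 5)*(d - 4)*(d - 2)*(d - 1)*(d - 1)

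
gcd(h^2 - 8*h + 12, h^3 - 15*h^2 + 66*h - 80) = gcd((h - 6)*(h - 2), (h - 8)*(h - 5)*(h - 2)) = h - 2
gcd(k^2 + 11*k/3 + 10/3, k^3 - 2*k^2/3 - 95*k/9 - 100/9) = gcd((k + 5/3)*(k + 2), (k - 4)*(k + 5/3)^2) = k + 5/3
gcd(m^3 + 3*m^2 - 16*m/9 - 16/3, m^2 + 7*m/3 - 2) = m + 3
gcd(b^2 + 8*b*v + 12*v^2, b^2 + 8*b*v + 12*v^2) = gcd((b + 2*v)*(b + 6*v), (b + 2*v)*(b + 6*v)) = b^2 + 8*b*v + 12*v^2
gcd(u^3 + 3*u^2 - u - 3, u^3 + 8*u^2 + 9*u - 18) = u^2 + 2*u - 3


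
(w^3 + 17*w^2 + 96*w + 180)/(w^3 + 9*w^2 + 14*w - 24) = (w^2 + 11*w + 30)/(w^2 + 3*w - 4)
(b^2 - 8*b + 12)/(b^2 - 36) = (b - 2)/(b + 6)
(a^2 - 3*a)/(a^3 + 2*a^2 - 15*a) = 1/(a + 5)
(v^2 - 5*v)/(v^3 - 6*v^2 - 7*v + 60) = v/(v^2 - v - 12)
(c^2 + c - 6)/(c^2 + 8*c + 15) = (c - 2)/(c + 5)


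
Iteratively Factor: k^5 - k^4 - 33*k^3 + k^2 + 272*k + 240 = (k + 3)*(k^4 - 4*k^3 - 21*k^2 + 64*k + 80) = (k - 4)*(k + 3)*(k^3 - 21*k - 20) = (k - 4)*(k + 3)*(k + 4)*(k^2 - 4*k - 5) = (k - 4)*(k + 1)*(k + 3)*(k + 4)*(k - 5)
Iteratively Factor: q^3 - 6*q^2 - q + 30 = (q + 2)*(q^2 - 8*q + 15) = (q - 3)*(q + 2)*(q - 5)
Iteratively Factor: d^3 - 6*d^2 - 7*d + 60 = (d - 4)*(d^2 - 2*d - 15) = (d - 4)*(d + 3)*(d - 5)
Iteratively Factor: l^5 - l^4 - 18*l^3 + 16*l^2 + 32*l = (l - 2)*(l^4 + l^3 - 16*l^2 - 16*l) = (l - 4)*(l - 2)*(l^3 + 5*l^2 + 4*l) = (l - 4)*(l - 2)*(l + 1)*(l^2 + 4*l) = (l - 4)*(l - 2)*(l + 1)*(l + 4)*(l)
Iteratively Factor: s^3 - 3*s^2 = (s)*(s^2 - 3*s) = s*(s - 3)*(s)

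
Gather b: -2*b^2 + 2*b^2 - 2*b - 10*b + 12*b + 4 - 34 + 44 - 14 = 0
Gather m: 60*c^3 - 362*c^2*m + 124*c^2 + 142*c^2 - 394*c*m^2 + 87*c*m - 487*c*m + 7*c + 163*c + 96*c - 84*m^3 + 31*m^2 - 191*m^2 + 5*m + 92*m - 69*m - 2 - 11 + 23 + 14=60*c^3 + 266*c^2 + 266*c - 84*m^3 + m^2*(-394*c - 160) + m*(-362*c^2 - 400*c + 28) + 24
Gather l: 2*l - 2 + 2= 2*l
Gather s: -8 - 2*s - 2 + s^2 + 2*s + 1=s^2 - 9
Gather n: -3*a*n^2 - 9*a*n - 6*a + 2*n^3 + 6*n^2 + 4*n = -6*a + 2*n^3 + n^2*(6 - 3*a) + n*(4 - 9*a)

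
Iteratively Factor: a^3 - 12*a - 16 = (a + 2)*(a^2 - 2*a - 8) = (a - 4)*(a + 2)*(a + 2)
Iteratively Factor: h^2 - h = (h - 1)*(h)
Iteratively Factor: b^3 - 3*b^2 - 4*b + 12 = (b - 2)*(b^2 - b - 6) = (b - 3)*(b - 2)*(b + 2)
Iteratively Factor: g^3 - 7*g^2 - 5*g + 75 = (g + 3)*(g^2 - 10*g + 25) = (g - 5)*(g + 3)*(g - 5)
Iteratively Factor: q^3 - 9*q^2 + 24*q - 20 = (q - 2)*(q^2 - 7*q + 10) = (q - 2)^2*(q - 5)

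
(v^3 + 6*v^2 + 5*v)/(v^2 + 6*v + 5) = v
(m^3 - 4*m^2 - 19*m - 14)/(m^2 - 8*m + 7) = (m^2 + 3*m + 2)/(m - 1)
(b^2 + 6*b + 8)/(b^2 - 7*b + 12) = (b^2 + 6*b + 8)/(b^2 - 7*b + 12)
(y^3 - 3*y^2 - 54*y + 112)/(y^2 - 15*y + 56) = (y^2 + 5*y - 14)/(y - 7)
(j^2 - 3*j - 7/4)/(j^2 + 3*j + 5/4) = (2*j - 7)/(2*j + 5)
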